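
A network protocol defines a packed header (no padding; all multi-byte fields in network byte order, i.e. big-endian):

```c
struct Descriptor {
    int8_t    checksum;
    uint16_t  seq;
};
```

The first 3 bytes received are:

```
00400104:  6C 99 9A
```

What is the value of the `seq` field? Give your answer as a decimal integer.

`seq` follows `checksum` (1 byte), so it starts at byte offset 1 and occupies 2 bytes.
Bytes at offsets 1..2: 99 9A.
Big-endian: lowest address holds the most-significant byte.
The bytes are already most-significant first: 0x999A.
0x999A = 39322.

39322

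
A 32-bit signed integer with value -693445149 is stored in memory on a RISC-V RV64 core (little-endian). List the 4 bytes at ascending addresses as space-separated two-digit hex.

E3 DD AA D6

Two's complement of -693445149 in 32 bits: 693445149 = 0x2955221D; invert → 0xD6AADDE2; add 1 → 0xD6AADDE3.
Split into bytes (most-significant first): D6 AA DD E3.
In little-endian order the low byte comes first in memory.
So at ascending addresses the bytes are E3 DD AA D6.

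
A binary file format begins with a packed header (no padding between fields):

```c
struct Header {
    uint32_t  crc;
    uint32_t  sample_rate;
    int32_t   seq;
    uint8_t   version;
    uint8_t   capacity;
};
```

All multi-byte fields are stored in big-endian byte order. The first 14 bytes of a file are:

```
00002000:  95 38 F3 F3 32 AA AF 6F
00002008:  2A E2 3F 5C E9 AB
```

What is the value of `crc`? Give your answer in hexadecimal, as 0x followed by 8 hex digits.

0x9538F3F3

`crc` is the first field, at byte offset 0, occupying 4 bytes.
Bytes at offsets 0..3: 95 38 F3 F3.
Big-endian: lowest address holds the most-significant byte.
The bytes are already most-significant first: 0x9538F3F3.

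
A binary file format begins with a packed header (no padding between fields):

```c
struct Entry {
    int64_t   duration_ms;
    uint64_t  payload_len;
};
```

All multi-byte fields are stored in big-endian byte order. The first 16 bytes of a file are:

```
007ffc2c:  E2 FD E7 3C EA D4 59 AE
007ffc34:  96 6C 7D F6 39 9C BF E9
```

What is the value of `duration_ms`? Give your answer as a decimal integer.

`duration_ms` is the first field, at byte offset 0, occupying 8 bytes.
Bytes at offsets 0..7: E2 FD E7 3C EA D4 59 AE.
Big-endian stores the most-significant byte at the lowest address.
The bytes are already most-significant first: 0xE2FDE73CEAD459AE.
Top bit is set, so as a signed 64-bit value this is 0xE2FDE73CEAD459AE − 2^64 = -2090260403206202962.

-2090260403206202962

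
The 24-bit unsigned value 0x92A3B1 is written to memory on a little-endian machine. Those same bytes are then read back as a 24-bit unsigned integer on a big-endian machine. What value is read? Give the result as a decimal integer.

Stored little-endian, the bytes at ascending addresses are B1 A3 92.
Read back as big-endian, the last byte is least significant, giving 0xB1A392.
0xB1A392 = 11641746.

11641746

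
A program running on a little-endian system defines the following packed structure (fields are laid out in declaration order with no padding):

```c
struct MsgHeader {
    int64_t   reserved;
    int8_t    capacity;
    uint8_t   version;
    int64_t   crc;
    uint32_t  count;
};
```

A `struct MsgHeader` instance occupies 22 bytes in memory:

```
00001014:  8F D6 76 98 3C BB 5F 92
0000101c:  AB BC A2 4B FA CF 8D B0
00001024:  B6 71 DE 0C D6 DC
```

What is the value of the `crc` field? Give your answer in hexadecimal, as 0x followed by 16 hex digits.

`crc` follows `reserved` (8 B), `capacity` (1 B), `version` (1 B), so it starts at offset 8 + 1 + 1 = 10 and occupies 8 bytes.
Bytes at offsets 10..17: A2 4B FA CF 8D B0 B6 71.
In little-endian order the low byte comes first in memory.
Reassemble most-significant byte first: 71 B6 B0 8D CF FA 4B A2 → 0x71B6B08DCFFA4BA2.

0x71B6B08DCFFA4BA2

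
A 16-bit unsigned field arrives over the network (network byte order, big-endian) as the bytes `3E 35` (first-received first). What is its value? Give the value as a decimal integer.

In big-endian order the high byte comes first in memory.
The bytes are already most-significant first: 0x3E35.
0x3E35 = 15925.

15925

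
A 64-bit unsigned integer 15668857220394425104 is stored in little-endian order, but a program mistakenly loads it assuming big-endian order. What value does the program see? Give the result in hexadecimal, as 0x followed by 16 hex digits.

0x109BECF19FF672D9

15668857220394425104 in 64-bit hexadecimal is 0xD972F69FF1EC9B10.
Stored little-endian, the bytes at ascending addresses are 10 9B EC F1 9F F6 72 D9.
Read back as big-endian, the last byte is least significant, giving 0x109BECF19FF672D9.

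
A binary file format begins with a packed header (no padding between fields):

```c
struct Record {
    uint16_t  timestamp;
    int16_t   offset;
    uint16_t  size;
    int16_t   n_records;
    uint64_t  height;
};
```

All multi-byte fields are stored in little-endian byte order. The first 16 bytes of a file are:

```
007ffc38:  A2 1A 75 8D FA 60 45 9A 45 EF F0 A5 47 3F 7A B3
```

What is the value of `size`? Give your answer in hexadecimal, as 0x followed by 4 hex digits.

`size` follows `timestamp` (2 B), `offset` (2 B), so it starts at offset 2 + 2 = 4 and occupies 2 bytes.
Bytes at offsets 4..5: FA 60.
Little-endian: lowest address holds the least-significant byte.
Reassemble most-significant byte first: 60 FA → 0x60FA.

0x60FA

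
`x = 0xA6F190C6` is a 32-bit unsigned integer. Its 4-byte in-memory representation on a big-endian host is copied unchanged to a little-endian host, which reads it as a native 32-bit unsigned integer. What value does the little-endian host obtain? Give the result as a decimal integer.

3331387814

Stored big-endian, the bytes at ascending addresses are A6 F1 90 C6.
Read back as little-endian, the first byte is least significant, giving 0xC690F1A6.
0xC690F1A6 = 3331387814.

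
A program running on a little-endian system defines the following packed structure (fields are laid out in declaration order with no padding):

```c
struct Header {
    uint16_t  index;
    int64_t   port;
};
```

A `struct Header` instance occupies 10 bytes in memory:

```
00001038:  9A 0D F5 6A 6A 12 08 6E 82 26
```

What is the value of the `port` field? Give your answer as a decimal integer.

`port` follows `index` (2 bytes), so it starts at byte offset 2 and occupies 8 bytes.
Bytes at offsets 2..9: F5 6A 6A 12 08 6E 82 26.
Little-endian stores the least-significant byte at the lowest address.
Reassemble most-significant byte first: 26 82 6E 08 12 6A 6A F5 → 0x26826E08126A6AF5.
0x26826E08126A6AF5 = 2774901301361404661.

2774901301361404661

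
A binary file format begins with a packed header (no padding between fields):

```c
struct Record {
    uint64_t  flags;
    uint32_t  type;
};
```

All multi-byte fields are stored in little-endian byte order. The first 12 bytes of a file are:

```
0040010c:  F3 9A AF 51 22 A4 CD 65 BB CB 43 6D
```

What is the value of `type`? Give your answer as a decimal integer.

1833159611

`type` follows `flags` (8 bytes), so it starts at byte offset 8 and occupies 4 bytes.
Bytes at offsets 8..11: BB CB 43 6D.
In little-endian order the low byte comes first in memory.
Reassemble most-significant byte first: 6D 43 CB BB → 0x6D43CBBB.
0x6D43CBBB = 1833159611.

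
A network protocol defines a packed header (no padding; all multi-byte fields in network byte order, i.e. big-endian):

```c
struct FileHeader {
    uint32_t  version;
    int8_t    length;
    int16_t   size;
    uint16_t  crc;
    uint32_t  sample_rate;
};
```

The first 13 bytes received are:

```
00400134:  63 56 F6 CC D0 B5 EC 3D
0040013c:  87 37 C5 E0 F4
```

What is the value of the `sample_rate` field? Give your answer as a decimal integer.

`sample_rate` follows `version` (4 B), `length` (1 B), `size` (2 B), `crc` (2 B), so it starts at offset 4 + 1 + 2 + 2 = 9 and occupies 4 bytes.
Bytes at offsets 9..12: 37 C5 E0 F4.
Big-endian: lowest address holds the most-significant byte.
The bytes are already most-significant first: 0x37C5E0F4.
0x37C5E0F4 = 935715060.

935715060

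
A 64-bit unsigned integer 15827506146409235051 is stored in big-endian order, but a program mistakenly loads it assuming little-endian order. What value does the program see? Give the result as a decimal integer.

15827506146409235051 in 64-bit hexadecimal is 0xDBA698FB8108C26B.
Stored big-endian, the bytes at ascending addresses are DB A6 98 FB 81 08 C2 6B.
Read back as little-endian, the first byte is least significant, giving 0x6BC20881FB98A6DB.
0x6BC20881FB98A6DB = 7764778061905045211.

7764778061905045211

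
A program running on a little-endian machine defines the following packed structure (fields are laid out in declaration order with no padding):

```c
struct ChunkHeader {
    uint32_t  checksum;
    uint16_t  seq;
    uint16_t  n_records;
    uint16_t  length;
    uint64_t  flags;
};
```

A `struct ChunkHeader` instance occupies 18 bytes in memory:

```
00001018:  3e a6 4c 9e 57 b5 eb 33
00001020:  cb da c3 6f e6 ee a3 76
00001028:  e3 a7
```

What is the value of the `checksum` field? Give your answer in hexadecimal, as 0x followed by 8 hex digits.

`checksum` is the first field, at byte offset 0, occupying 4 bytes.
Bytes at offsets 0..3: 3E A6 4C 9E.
Little-endian: lowest address holds the least-significant byte.
Reassemble most-significant byte first: 9E 4C A6 3E → 0x9E4CA63E.

0x9E4CA63E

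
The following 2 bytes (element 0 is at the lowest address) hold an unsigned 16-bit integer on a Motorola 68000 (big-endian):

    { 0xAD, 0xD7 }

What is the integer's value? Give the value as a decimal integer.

44503

Big-endian: lowest address holds the most-significant byte.
The bytes are already most-significant first: 0xADD7.
0xADD7 = 44503.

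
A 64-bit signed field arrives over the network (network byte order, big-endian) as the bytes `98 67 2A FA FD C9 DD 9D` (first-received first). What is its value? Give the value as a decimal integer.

In big-endian order the high byte comes first in memory.
The bytes are already most-significant first: 0x98672AFAFDC9DD9D.
Top bit is set, so as a signed 64-bit value this is 0x98672AFAFDC9DD9D − 2^64 = -7464950599855252067.

-7464950599855252067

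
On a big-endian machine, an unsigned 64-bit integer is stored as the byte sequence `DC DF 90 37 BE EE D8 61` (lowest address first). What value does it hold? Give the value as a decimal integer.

15915598177251547233

Big-endian stores the most-significant byte at the lowest address.
The bytes are already most-significant first: 0xDCDF9037BEEED861.
0xDCDF9037BEEED861 = 15915598177251547233.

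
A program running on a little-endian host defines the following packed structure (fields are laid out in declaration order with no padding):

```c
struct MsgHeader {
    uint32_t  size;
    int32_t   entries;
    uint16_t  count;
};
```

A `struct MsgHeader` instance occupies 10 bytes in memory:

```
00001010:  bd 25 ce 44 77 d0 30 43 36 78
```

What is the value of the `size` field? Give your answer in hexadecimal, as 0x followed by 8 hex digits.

0x44CE25BD

`size` is the first field, at byte offset 0, occupying 4 bytes.
Bytes at offsets 0..3: BD 25 CE 44.
In little-endian order the low byte comes first in memory.
Reassemble most-significant byte first: 44 CE 25 BD → 0x44CE25BD.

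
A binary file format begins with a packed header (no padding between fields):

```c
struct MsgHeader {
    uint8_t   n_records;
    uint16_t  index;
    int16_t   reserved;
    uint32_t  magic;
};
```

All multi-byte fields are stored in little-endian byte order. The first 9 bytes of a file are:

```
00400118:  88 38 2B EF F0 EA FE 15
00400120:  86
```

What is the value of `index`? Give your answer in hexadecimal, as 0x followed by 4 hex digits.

`index` follows `n_records` (1 byte), so it starts at byte offset 1 and occupies 2 bytes.
Bytes at offsets 1..2: 38 2B.
In little-endian order the low byte comes first in memory.
Reassemble most-significant byte first: 2B 38 → 0x2B38.

0x2B38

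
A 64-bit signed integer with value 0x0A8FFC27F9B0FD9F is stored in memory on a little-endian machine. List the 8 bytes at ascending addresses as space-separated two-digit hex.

9F FD B0 F9 27 FC 8F 0A

Split into bytes (most-significant first): 0A 8F FC 27 F9 B0 FD 9F.
Little-endian: lowest address holds the least-significant byte.
So at ascending addresses the bytes are 9F FD B0 F9 27 FC 8F 0A.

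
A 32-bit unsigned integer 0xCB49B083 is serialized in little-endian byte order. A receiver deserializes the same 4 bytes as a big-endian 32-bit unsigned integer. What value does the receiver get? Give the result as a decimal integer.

Stored little-endian, the bytes at ascending addresses are 83 B0 49 CB.
Read back as big-endian, the last byte is least significant, giving 0x83B049CB.
0x83B049CB = 2209368523.

2209368523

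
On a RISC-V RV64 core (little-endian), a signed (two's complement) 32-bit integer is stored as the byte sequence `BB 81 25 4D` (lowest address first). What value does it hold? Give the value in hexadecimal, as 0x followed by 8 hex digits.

In little-endian order the low byte comes first in memory.
Reassemble most-significant byte first: 4D 25 81 BB → 0x4D2581BB.

0x4D2581BB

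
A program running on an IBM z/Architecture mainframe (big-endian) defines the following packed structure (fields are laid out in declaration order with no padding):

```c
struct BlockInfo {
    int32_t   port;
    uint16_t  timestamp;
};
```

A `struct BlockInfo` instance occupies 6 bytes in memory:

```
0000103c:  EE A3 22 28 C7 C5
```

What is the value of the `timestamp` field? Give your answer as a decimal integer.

51141

`timestamp` follows `port` (4 bytes), so it starts at byte offset 4 and occupies 2 bytes.
Bytes at offsets 4..5: C7 C5.
In big-endian order the high byte comes first in memory.
The bytes are already most-significant first: 0xC7C5.
0xC7C5 = 51141.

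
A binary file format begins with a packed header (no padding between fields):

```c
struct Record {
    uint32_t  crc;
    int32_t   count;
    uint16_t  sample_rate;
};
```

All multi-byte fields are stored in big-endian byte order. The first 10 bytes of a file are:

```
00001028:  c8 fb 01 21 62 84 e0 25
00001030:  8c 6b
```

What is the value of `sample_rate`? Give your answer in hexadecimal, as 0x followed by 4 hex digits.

`sample_rate` follows `crc` (4 B), `count` (4 B), so it starts at offset 4 + 4 = 8 and occupies 2 bytes.
Bytes at offsets 8..9: 8C 6B.
Big-endian: lowest address holds the most-significant byte.
The bytes are already most-significant first: 0x8C6B.

0x8C6B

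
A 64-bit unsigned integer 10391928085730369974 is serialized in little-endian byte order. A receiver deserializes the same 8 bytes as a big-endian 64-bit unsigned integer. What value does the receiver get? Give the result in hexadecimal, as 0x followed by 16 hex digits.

0xB6215D01898B3790

10391928085730369974 in 64-bit hexadecimal is 0x90378B89015D21B6.
Stored little-endian, the bytes at ascending addresses are B6 21 5D 01 89 8B 37 90.
Read back as big-endian, the last byte is least significant, giving 0xB6215D01898B3790.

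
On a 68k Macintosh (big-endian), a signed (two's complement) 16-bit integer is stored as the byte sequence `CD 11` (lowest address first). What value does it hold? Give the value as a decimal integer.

Big-endian: lowest address holds the most-significant byte.
The bytes are already most-significant first: 0xCD11.
Top bit is set, so as a signed 16-bit value this is 0xCD11 − 2^16 = -13039.

-13039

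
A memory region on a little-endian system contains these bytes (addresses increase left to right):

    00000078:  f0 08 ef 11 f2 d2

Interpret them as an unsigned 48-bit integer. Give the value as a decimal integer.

Little-endian: lowest address holds the least-significant byte.
Reassemble most-significant byte first: D2 F2 11 EF 08 F0 → 0xD2F211EF08F0.
0xD2F211EF08F0 = 231937124796656.

231937124796656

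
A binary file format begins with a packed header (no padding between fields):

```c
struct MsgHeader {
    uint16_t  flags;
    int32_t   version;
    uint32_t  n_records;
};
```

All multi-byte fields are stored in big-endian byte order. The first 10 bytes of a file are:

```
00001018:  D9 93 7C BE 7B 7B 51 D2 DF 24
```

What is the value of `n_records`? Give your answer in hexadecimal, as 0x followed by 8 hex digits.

0x51D2DF24

`n_records` follows `flags` (2 B), `version` (4 B), so it starts at offset 2 + 4 = 6 and occupies 4 bytes.
Bytes at offsets 6..9: 51 D2 DF 24.
Big-endian stores the most-significant byte at the lowest address.
The bytes are already most-significant first: 0x51D2DF24.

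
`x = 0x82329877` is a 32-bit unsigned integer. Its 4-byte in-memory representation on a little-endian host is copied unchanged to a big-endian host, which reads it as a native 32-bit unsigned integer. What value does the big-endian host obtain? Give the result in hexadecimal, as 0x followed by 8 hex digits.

0x77983282

Stored little-endian, the bytes at ascending addresses are 77 98 32 82.
Read back as big-endian, the last byte is least significant, giving 0x77983282.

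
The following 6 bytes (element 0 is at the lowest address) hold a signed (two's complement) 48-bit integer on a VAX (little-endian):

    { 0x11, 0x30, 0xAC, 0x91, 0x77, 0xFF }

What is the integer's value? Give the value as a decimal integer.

Little-endian: lowest address holds the least-significant byte.
Reassemble most-significant byte first: FF 77 91 AC 30 11 → 0xFF7791AC3011.
Top bit is set, so as a signed 48-bit value this is 0xFF7791AC3011 − 2^48 = -585966538735.

-585966538735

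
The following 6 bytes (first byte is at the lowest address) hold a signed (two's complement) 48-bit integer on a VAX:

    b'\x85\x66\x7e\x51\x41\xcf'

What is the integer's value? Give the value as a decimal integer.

Little-endian: lowest address holds the least-significant byte.
Reassemble most-significant byte first: CF 41 51 7E 66 85 → 0xCF41517E6685.
Top bit is set, so as a signed 48-bit value this is 0xCF41517E6685 − 2^48 = -53595529648507.

-53595529648507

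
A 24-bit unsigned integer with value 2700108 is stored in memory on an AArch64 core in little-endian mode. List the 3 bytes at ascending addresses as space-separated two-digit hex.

4C 33 29

2700108 in hexadecimal, padded to 24 bits, is 0x29334C.
Split into bytes (most-significant first): 29 33 4C.
Little-endian stores the least-significant byte at the lowest address.
So at ascending addresses the bytes are 4C 33 29.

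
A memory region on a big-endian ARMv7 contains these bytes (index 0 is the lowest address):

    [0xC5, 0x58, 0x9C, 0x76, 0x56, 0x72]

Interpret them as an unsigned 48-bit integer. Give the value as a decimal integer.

216984372794994

Big-endian: lowest address holds the most-significant byte.
The bytes are already most-significant first: 0xC5589C765672.
0xC5589C765672 = 216984372794994.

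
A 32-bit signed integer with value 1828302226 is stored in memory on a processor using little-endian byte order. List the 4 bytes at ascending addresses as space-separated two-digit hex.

1828302226 in hexadecimal, padded to 32 bits, is 0x6CF9AD92.
Split into bytes (most-significant first): 6C F9 AD 92.
Little-endian: lowest address holds the least-significant byte.
So at ascending addresses the bytes are 92 AD F9 6C.

92 AD F9 6C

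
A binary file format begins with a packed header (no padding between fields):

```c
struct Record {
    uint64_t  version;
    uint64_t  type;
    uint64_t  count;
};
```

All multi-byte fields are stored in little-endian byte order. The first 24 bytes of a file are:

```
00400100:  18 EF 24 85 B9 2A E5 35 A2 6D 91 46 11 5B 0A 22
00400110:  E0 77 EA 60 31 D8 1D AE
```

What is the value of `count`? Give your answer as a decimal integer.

12546421843515045856

`count` follows `version` (8 B), `type` (8 B), so it starts at offset 8 + 8 = 16 and occupies 8 bytes.
Bytes at offsets 16..23: E0 77 EA 60 31 D8 1D AE.
Little-endian stores the least-significant byte at the lowest address.
Reassemble most-significant byte first: AE 1D D8 31 60 EA 77 E0 → 0xAE1DD83160EA77E0.
0xAE1DD83160EA77E0 = 12546421843515045856.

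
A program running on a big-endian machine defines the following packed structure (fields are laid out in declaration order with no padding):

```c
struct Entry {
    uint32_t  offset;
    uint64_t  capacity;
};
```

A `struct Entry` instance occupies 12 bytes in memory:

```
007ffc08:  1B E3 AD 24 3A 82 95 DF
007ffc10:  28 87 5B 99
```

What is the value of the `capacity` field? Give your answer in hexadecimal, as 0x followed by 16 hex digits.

0x3A8295DF28875B99

`capacity` follows `offset` (4 bytes), so it starts at byte offset 4 and occupies 8 bytes.
Bytes at offsets 4..11: 3A 82 95 DF 28 87 5B 99.
Big-endian stores the most-significant byte at the lowest address.
The bytes are already most-significant first: 0x3A8295DF28875B99.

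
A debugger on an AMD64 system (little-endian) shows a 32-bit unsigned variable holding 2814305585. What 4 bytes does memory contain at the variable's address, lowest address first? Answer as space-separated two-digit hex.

31 E5 BE A7

2814305585 in hexadecimal, padded to 32 bits, is 0xA7BEE531.
Split into bytes (most-significant first): A7 BE E5 31.
In little-endian order the low byte comes first in memory.
So at ascending addresses the bytes are 31 E5 BE A7.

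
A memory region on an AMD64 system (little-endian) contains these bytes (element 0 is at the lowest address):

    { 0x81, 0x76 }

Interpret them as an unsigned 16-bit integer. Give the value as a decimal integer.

30337

Little-endian stores the least-significant byte at the lowest address.
Reassemble most-significant byte first: 76 81 → 0x7681.
0x7681 = 30337.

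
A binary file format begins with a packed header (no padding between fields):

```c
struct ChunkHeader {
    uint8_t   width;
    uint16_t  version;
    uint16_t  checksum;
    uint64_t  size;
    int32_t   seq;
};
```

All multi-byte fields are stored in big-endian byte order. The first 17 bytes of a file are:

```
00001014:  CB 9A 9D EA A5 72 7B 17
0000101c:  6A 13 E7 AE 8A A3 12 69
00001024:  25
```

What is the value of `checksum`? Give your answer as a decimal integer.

60069

`checksum` follows `width` (1 B), `version` (2 B), so it starts at offset 1 + 2 = 3 and occupies 2 bytes.
Bytes at offsets 3..4: EA A5.
Big-endian stores the most-significant byte at the lowest address.
The bytes are already most-significant first: 0xEAA5.
0xEAA5 = 60069.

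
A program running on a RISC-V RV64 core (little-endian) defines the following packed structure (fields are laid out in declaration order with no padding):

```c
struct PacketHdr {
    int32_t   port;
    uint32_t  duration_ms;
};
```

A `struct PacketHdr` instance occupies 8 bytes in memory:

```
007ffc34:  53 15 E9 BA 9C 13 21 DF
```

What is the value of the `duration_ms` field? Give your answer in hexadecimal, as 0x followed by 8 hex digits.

0xDF21139C

`duration_ms` follows `port` (4 bytes), so it starts at byte offset 4 and occupies 4 bytes.
Bytes at offsets 4..7: 9C 13 21 DF.
Little-endian: lowest address holds the least-significant byte.
Reassemble most-significant byte first: DF 21 13 9C → 0xDF21139C.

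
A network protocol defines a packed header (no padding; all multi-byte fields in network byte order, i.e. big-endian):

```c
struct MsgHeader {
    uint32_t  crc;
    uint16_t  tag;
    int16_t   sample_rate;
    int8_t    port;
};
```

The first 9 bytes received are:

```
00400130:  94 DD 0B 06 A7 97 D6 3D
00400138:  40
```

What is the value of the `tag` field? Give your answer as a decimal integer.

`tag` follows `crc` (4 bytes), so it starts at byte offset 4 and occupies 2 bytes.
Bytes at offsets 4..5: A7 97.
In big-endian order the high byte comes first in memory.
The bytes are already most-significant first: 0xA797.
0xA797 = 42903.

42903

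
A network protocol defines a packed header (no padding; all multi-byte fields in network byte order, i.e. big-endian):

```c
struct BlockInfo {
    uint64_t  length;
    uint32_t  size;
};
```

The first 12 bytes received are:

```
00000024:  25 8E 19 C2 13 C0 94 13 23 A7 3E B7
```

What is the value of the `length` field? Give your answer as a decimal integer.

2706128747441984531

`length` is the first field, at byte offset 0, occupying 8 bytes.
Bytes at offsets 0..7: 25 8E 19 C2 13 C0 94 13.
Big-endian: lowest address holds the most-significant byte.
The bytes are already most-significant first: 0x258E19C213C09413.
0x258E19C213C09413 = 2706128747441984531.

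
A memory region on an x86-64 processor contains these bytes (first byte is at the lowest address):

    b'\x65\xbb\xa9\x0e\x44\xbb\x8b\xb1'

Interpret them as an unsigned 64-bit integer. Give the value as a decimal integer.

Little-endian: lowest address holds the least-significant byte.
Reassemble most-significant byte first: B1 8B BB 44 0E A9 BB 65 → 0xB18BBB440EA9BB65.
0xB18BBB440EA9BB65 = 12793525067454200677.

12793525067454200677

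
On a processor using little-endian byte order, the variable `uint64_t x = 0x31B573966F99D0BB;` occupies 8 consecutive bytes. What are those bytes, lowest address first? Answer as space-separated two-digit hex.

Split into bytes (most-significant first): 31 B5 73 96 6F 99 D0 BB.
Little-endian: lowest address holds the least-significant byte.
So at ascending addresses the bytes are BB D0 99 6F 96 73 B5 31.

BB D0 99 6F 96 73 B5 31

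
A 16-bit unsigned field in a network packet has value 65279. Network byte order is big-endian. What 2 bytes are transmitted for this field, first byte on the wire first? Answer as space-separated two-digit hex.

FE FF

65279 in hexadecimal, padded to 16 bits, is 0xFEFF.
Split into bytes (most-significant first): FE FF.
In big-endian order the high byte comes first in memory.
So the memory order matches the most-significant-first order: FE FF.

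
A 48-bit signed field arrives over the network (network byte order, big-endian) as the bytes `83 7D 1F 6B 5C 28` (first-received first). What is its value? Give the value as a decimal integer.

Big-endian stores the most-significant byte at the lowest address.
The bytes are already most-significant first: 0x837D1F6B5C28.
Top bit is set, so as a signed 48-bit value this is 0x837D1F6B5C28 − 2^48 = -136901555430360.

-136901555430360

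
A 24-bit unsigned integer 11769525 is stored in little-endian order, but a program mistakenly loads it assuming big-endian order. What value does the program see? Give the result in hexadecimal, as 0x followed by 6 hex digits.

11769525 in 24-bit hexadecimal is 0xB396B5.
Stored little-endian, the bytes at ascending addresses are B5 96 B3.
Read back as big-endian, the last byte is least significant, giving 0xB596B3.

0xB596B3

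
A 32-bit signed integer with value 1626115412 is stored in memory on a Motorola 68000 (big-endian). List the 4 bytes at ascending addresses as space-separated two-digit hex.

1626115412 in hexadecimal, padded to 32 bits, is 0x60EC8D54.
Split into bytes (most-significant first): 60 EC 8D 54.
Big-endian: lowest address holds the most-significant byte.
So the memory order matches the most-significant-first order: 60 EC 8D 54.

60 EC 8D 54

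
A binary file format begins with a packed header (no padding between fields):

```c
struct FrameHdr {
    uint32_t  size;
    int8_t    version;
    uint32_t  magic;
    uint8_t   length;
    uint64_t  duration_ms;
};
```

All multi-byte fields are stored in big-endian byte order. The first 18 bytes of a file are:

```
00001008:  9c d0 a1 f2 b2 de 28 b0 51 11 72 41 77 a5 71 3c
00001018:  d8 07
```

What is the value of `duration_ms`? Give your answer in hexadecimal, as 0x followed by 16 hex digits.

`duration_ms` follows `size` (4 B), `version` (1 B), `magic` (4 B), `length` (1 B), so it starts at offset 4 + 1 + 4 + 1 = 10 and occupies 8 bytes.
Bytes at offsets 10..17: 72 41 77 A5 71 3C D8 07.
In big-endian order the high byte comes first in memory.
The bytes are already most-significant first: 0x724177A5713CD807.

0x724177A5713CD807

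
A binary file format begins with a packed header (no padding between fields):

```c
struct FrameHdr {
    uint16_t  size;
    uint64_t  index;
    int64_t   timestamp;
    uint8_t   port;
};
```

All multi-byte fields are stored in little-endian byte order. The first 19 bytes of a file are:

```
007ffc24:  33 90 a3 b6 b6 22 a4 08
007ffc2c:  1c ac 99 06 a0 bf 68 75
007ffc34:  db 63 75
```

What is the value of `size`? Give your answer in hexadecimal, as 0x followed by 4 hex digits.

`size` is the first field, at byte offset 0, occupying 2 bytes.
Bytes at offsets 0..1: 33 90.
Little-endian: lowest address holds the least-significant byte.
Reassemble most-significant byte first: 90 33 → 0x9033.

0x9033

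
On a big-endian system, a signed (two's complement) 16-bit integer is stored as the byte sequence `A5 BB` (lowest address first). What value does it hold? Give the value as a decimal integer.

In big-endian order the high byte comes first in memory.
The bytes are already most-significant first: 0xA5BB.
Top bit is set, so as a signed 16-bit value this is 0xA5BB − 2^16 = -23109.

-23109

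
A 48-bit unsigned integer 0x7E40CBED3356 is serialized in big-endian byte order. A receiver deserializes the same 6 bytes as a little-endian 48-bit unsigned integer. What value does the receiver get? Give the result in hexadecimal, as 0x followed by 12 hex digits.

0x5633EDCB407E

Stored big-endian, the bytes at ascending addresses are 7E 40 CB ED 33 56.
Read back as little-endian, the first byte is least significant, giving 0x5633EDCB407E.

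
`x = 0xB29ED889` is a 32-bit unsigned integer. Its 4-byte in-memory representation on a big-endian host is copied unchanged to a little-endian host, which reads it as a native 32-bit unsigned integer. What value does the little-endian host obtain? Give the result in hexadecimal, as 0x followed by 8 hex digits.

0x89D89EB2

Stored big-endian, the bytes at ascending addresses are B2 9E D8 89.
Read back as little-endian, the first byte is least significant, giving 0x89D89EB2.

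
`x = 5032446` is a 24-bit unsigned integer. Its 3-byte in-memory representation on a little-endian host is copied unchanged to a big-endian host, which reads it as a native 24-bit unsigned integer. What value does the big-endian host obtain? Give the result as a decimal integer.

16697676

5032446 in 24-bit hexadecimal is 0x4CC9FE.
Stored little-endian, the bytes at ascending addresses are FE C9 4C.
Read back as big-endian, the last byte is least significant, giving 0xFEC94C.
0xFEC94C = 16697676.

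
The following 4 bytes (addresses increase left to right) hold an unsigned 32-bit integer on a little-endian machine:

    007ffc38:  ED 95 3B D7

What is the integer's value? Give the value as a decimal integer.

3611006445

Little-endian: lowest address holds the least-significant byte.
Reassemble most-significant byte first: D7 3B 95 ED → 0xD73B95ED.
0xD73B95ED = 3611006445.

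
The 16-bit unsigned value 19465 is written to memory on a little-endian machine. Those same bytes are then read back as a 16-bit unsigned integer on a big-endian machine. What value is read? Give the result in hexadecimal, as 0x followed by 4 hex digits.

0x094C

19465 in 16-bit hexadecimal is 0x4C09.
Stored little-endian, the bytes at ascending addresses are 09 4C.
Read back as big-endian, the last byte is least significant, giving 0x094C.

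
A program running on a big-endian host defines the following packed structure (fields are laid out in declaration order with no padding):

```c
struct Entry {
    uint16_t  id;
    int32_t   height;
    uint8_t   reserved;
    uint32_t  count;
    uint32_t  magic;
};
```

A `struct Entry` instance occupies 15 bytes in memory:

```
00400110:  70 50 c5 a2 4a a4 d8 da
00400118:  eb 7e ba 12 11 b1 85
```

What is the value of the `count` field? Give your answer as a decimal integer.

3672866490

`count` follows `id` (2 B), `height` (4 B), `reserved` (1 B), so it starts at offset 2 + 4 + 1 = 7 and occupies 4 bytes.
Bytes at offsets 7..10: DA EB 7E BA.
Big-endian: lowest address holds the most-significant byte.
The bytes are already most-significant first: 0xDAEB7EBA.
0xDAEB7EBA = 3672866490.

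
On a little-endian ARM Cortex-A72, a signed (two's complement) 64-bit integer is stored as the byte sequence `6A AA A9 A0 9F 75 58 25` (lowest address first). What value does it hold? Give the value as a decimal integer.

In little-endian order the low byte comes first in memory.
Reassemble most-significant byte first: 25 58 75 9F A0 A9 AA 6A → 0x2558759FA0A9AA6A.
0x2558759FA0A9AA6A = 2691030105809594986.

2691030105809594986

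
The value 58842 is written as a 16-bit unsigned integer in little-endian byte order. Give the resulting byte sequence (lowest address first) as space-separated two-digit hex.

DA E5

58842 in hexadecimal, padded to 16 bits, is 0xE5DA.
Split into bytes (most-significant first): E5 DA.
In little-endian order the low byte comes first in memory.
So at ascending addresses the bytes are DA E5.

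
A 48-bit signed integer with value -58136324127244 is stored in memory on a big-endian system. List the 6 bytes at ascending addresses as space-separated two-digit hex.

CB 20 15 0D 45 F4

Two's complement of -58136324127244 in 48 bits: 58136324127244 = 0x34DFEAF2BA0C; invert → 0xCB20150D45F3; add 1 → 0xCB20150D45F4.
Split into bytes (most-significant first): CB 20 15 0D 45 F4.
Big-endian: lowest address holds the most-significant byte.
So the memory order matches the most-significant-first order: CB 20 15 0D 45 F4.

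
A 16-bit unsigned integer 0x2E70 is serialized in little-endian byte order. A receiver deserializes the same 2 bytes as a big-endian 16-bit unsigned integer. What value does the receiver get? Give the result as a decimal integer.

28718

Stored little-endian, the bytes at ascending addresses are 70 2E.
Read back as big-endian, the last byte is least significant, giving 0x702E.
0x702E = 28718.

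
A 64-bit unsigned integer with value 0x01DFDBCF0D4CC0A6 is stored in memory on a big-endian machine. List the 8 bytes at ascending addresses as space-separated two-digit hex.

Split into bytes (most-significant first): 01 DF DB CF 0D 4C C0 A6.
Big-endian stores the most-significant byte at the lowest address.
So the memory order matches the most-significant-first order: 01 DF DB CF 0D 4C C0 A6.

01 DF DB CF 0D 4C C0 A6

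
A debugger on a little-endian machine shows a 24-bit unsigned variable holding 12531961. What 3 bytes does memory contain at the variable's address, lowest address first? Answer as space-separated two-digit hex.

F9 38 BF

12531961 in hexadecimal, padded to 24 bits, is 0xBF38F9.
Split into bytes (most-significant first): BF 38 F9.
In little-endian order the low byte comes first in memory.
So at ascending addresses the bytes are F9 38 BF.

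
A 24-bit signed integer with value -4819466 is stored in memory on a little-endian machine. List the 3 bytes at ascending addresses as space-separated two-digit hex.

Two's complement of -4819466 in 24 bits: 4819466 = 0x498A0A; invert → 0xB675F5; add 1 → 0xB675F6.
Split into bytes (most-significant first): B6 75 F6.
Little-endian stores the least-significant byte at the lowest address.
So at ascending addresses the bytes are F6 75 B6.

F6 75 B6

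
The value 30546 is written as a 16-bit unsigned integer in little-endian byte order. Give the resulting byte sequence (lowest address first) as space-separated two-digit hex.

52 77

30546 in hexadecimal, padded to 16 bits, is 0x7752.
Split into bytes (most-significant first): 77 52.
Little-endian: lowest address holds the least-significant byte.
So at ascending addresses the bytes are 52 77.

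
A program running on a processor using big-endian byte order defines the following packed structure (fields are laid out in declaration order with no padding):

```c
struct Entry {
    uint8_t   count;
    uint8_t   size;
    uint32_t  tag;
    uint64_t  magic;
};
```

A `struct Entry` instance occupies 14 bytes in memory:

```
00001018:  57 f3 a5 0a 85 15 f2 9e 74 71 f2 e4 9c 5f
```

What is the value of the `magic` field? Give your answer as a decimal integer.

17482538836254039135

`magic` follows `count` (1 B), `size` (1 B), `tag` (4 B), so it starts at offset 1 + 1 + 4 = 6 and occupies 8 bytes.
Bytes at offsets 6..13: F2 9E 74 71 F2 E4 9C 5F.
In big-endian order the high byte comes first in memory.
The bytes are already most-significant first: 0xF29E7471F2E49C5F.
0xF29E7471F2E49C5F = 17482538836254039135.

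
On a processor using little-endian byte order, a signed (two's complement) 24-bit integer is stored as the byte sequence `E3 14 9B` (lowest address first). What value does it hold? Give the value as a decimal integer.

-6613789

Little-endian: lowest address holds the least-significant byte.
Reassemble most-significant byte first: 9B 14 E3 → 0x9B14E3.
Top bit is set, so as a signed 24-bit value this is 0x9B14E3 − 2^24 = -6613789.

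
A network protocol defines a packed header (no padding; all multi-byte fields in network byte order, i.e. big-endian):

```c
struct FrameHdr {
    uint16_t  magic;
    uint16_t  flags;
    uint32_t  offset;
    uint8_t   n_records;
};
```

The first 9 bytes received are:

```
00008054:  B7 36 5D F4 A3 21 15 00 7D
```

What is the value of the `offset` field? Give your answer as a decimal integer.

`offset` follows `magic` (2 B), `flags` (2 B), so it starts at offset 2 + 2 = 4 and occupies 4 bytes.
Bytes at offsets 4..7: A3 21 15 00.
Big-endian stores the most-significant byte at the lowest address.
The bytes are already most-significant first: 0xA3211500.
0xA3211500 = 2736854272.

2736854272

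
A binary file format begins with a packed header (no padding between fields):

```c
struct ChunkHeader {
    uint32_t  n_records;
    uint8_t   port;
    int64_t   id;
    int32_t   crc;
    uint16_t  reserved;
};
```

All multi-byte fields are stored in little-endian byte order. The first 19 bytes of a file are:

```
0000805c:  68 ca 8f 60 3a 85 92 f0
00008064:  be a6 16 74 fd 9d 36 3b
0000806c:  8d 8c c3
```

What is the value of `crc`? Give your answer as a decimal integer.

-1925499235

`crc` follows `n_records` (4 B), `port` (1 B), `id` (8 B), so it starts at offset 4 + 1 + 8 = 13 and occupies 4 bytes.
Bytes at offsets 13..16: 9D 36 3B 8D.
Little-endian: lowest address holds the least-significant byte.
Reassemble most-significant byte first: 8D 3B 36 9D → 0x8D3B369D.
Top bit is set, so as a signed 32-bit value this is 0x8D3B369D − 2^32 = -1925499235.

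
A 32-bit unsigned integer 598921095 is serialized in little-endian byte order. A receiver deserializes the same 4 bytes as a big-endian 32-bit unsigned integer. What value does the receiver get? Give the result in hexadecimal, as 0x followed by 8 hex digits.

0x87CFB223

598921095 in 32-bit hexadecimal is 0x23B2CF87.
Stored little-endian, the bytes at ascending addresses are 87 CF B2 23.
Read back as big-endian, the last byte is least significant, giving 0x87CFB223.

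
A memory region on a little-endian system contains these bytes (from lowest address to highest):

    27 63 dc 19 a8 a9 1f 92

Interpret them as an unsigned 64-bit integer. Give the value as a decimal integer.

10529320993268982567

In little-endian order the low byte comes first in memory.
Reassemble most-significant byte first: 92 1F A9 A8 19 DC 63 27 → 0x921FA9A819DC6327.
0x921FA9A819DC6327 = 10529320993268982567.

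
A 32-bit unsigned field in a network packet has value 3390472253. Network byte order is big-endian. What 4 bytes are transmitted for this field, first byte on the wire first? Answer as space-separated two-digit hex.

CA 16 80 3D

3390472253 in hexadecimal, padded to 32 bits, is 0xCA16803D.
Split into bytes (most-significant first): CA 16 80 3D.
In big-endian order the high byte comes first in memory.
So the memory order matches the most-significant-first order: CA 16 80 3D.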